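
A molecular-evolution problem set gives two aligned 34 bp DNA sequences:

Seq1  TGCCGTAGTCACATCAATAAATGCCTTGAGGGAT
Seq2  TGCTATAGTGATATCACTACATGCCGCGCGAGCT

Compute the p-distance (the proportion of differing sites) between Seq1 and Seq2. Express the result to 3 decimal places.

Mismatches occur at site 4 (C/T), site 5 (G/A), site 10 (C/G), site 12 (C/T), site 17 (A/C), site 20 (A/C), site 26 (T/G), site 27 (T/C), site 29 (A/C), site 31 (G/A), site 33 (A/C).
There are 11 differences over 34 sites, so p = 11/34 = 0.324.

0.324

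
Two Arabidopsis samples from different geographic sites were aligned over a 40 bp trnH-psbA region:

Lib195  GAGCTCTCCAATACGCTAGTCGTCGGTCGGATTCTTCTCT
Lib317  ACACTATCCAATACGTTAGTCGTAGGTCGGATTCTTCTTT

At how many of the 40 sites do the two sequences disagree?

7

Mismatches occur at site 1 (G→A), site 2 (A→C), site 3 (G→A), site 6 (C→A), site 16 (C→T), site 24 (C→A), site 39 (C→T).
That gives 7 mismatches out of 40 aligned sites, so the Hamming distance is 7.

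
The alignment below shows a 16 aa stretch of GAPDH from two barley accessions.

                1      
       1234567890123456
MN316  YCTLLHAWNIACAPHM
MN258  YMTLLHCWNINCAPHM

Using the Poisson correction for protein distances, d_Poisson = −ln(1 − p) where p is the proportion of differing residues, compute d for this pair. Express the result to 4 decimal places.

0.2076

Differing sites — 2:C/M; 7:A/C; 11:A/N.
p = 3/16 = 0.187500.
d = −ln(1 − 0.187500) = −ln(0.812500) = 0.2076.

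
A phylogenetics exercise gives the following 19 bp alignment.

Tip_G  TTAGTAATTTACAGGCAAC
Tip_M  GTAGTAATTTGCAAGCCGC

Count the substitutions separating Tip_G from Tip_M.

Mismatches occur at site 1 (T→G), site 11 (A→G), site 14 (G→A), site 17 (A→C), site 18 (A→G).
That gives 5 mismatches out of 19 aligned sites, so the Hamming distance is 5.

5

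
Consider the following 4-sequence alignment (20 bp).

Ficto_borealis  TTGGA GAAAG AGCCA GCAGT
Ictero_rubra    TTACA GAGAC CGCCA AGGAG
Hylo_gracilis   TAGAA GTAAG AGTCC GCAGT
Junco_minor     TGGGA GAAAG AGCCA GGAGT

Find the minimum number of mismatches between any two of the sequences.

2

Pairwise Hamming distances:
  Ficto_borealis vs Ictero_rubra: 10
  Ficto_borealis vs Hylo_gracilis: 5
  Ficto_borealis vs Junco_minor: 2
  Ictero_rubra vs Hylo_gracilis: 14
  Ictero_rubra vs Junco_minor: 10
  Hylo_gracilis vs Junco_minor: 6
The smallest is 2, between Ficto_borealis and Junco_minor.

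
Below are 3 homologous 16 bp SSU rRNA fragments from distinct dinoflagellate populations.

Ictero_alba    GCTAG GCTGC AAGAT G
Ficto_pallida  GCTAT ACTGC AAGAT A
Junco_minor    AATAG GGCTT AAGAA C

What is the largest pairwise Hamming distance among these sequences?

Pairwise Hamming distances:
  Ictero_alba vs Ficto_pallida: 3
  Ictero_alba vs Junco_minor: 8
  Ficto_pallida vs Junco_minor: 10
The largest is 10, between Ficto_pallida and Junco_minor.

10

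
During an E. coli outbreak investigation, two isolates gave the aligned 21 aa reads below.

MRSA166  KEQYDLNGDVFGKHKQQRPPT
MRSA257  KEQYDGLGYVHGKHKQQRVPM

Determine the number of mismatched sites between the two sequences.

6

The sequences differ at positions 6 (L/G), 7 (N/L), 9 (D/Y), 11 (F/H), 19 (P/V), 21 (T/M).
That gives 6 mismatches out of 21 aligned sites, so the Hamming distance is 6.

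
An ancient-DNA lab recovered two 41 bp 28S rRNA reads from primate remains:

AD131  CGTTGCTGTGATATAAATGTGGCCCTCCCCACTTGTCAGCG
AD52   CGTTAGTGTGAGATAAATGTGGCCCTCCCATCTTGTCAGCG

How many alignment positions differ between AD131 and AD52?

5

Differing sites — 5:G/A; 6:C/G; 12:T/G; 30:C/A; 31:A/T.
That gives 5 mismatches out of 41 aligned sites, so the Hamming distance is 5.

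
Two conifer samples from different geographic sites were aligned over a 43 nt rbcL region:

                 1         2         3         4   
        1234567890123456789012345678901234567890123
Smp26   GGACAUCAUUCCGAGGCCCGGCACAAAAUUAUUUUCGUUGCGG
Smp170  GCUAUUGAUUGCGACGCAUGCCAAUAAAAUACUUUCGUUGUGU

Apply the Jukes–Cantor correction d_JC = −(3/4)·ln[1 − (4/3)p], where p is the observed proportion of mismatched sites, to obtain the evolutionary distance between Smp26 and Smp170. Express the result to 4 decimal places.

0.5141

The sequences differ at positions 2 (G/C), 3 (A/U), 4 (C/A), 5 (A/U), 7 (C/G), 11 (C/G), 15 (G/C), 18 (C/A), 19 (C/U), 21 (G/C), 24 (C/A), 25 (A/U), 29 (U/A), 32 (U/C), 41 (C/U), 43 (G/U).
p = 16/43 = 0.372093.
d = −0.75 · ln(1 − (4/3)·0.372093) = −0.75 · ln(0.503876) = −0.75 · (-0.685425) = 0.5141.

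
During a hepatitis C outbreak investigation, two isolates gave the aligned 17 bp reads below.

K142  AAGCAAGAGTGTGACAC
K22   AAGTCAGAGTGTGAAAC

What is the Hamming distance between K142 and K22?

3

Differing sites — 4:C/T; 5:A/C; 15:C/A.
That gives 3 mismatches out of 17 aligned sites, so the Hamming distance is 3.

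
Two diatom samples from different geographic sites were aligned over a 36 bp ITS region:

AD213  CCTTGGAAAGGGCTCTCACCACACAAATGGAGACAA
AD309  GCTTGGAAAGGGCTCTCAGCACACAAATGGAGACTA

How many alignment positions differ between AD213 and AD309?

3

The sequences differ at positions 1 (C/G), 19 (C/G), 35 (A/T).
That gives 3 mismatches out of 36 aligned sites, so the Hamming distance is 3.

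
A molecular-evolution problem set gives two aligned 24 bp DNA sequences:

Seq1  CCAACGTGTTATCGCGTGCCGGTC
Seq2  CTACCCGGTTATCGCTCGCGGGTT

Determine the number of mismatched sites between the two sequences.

The sequences differ at positions 2 (C/T), 4 (A/C), 6 (G/C), 7 (T/G), 16 (G/T), 17 (T/C), 20 (C/G), 24 (C/T).
That gives 8 mismatches out of 24 aligned sites, so the Hamming distance is 8.

8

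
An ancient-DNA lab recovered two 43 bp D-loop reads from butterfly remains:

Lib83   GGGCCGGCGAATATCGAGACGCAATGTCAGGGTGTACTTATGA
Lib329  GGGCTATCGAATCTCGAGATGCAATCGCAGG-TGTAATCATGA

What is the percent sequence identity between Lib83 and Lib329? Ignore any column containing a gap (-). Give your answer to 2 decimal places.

Excluding the 1 gap column leaves 42 comparable sites.
The sequences differ at positions 5 (C/T), 6 (G/A), 7 (G/T), 13 (A/C), 20 (C/T), 26 (G/C), 27 (T/G), 37 (C/A), 39 (T/C).
33 of the 42 comparable sites match, so the percent identity is 33/42 × 100 = 78.57%.

78.57%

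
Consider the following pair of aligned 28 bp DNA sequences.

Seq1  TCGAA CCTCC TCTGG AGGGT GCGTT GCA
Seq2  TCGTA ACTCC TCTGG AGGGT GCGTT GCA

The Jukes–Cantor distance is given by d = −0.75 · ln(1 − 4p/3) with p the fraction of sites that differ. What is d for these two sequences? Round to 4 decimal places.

Mismatches occur at site 4 (A↔T), site 6 (C↔A).
p = 2/28 = 0.071429.
d = −0.75 · ln(1 − (4/3)·0.071429) = −0.75 · ln(0.904761) = −0.75 · (-0.100084) = 0.0751.

0.0751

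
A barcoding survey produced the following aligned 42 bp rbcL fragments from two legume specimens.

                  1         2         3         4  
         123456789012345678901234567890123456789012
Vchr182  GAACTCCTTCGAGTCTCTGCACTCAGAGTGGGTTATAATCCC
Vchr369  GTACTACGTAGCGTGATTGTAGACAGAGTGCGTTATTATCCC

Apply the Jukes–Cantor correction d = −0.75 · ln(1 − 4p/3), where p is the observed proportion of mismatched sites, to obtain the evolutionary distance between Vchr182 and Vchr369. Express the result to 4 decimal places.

0.3992

The sequences differ at positions 2 (A/T), 6 (C/A), 8 (T/G), 10 (C/A), 12 (A/C), 15 (C/G), 16 (T/A), 17 (C/T), 20 (C/T), 22 (C/G), 23 (T/A), 31 (G/C), 37 (A/T).
p = 13/42 = 0.309524.
d = −0.75 · ln(1 − (4/3)·0.309524) = −0.75 · ln(0.587301) = −0.75 · (-0.532218) = 0.3992.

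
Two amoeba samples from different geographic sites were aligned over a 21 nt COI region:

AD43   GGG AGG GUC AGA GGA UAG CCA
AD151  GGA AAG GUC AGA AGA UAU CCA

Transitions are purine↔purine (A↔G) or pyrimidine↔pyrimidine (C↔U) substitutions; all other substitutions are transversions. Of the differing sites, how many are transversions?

Mismatches occur at site 3 (G↔A, transition), site 5 (G↔A, transition), site 13 (G↔A, transition), site 18 (G↔U, transversion).
Of the 4 differences, 3 transitions and 1 transversion, so the answer is 1.

1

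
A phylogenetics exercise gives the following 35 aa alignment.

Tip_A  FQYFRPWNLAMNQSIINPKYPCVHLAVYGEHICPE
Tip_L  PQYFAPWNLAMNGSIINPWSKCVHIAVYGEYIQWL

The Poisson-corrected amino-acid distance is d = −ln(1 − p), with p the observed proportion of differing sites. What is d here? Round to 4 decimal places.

Mismatches occur at site 1 (F→P), site 5 (R→A), site 13 (Q→G), site 19 (K→W), site 20 (Y→S), site 21 (P→K), site 25 (L→I), site 31 (H→Y), site 33 (C→Q), site 34 (P→W), site 35 (E→L).
p = 11/35 = 0.314286.
d = −ln(1 − 0.314286) = −ln(0.685714) = 0.3773.

0.3773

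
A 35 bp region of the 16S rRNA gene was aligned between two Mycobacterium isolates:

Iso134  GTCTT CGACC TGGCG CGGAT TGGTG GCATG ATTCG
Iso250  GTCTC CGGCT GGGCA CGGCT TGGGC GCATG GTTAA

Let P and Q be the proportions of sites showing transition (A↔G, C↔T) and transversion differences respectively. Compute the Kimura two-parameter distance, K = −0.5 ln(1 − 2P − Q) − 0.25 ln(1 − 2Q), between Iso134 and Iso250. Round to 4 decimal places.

0.4166

Differing sites — 5:T/C (Ti); 8:A/G (Ti); 10:C/T (Ti); 11:T/G (Tv); 15:G/A (Ti); 19:A/C (Tv); 24:T/G (Tv); 25:G/C (Tv); 31:A/G (Ti); 34:C/A (Tv); 35:G/A (Ti).
Of the 11 differences, 6 transitions and 5 transversions over 35 sites: P = 6/35 = 0.171429, Q = 5/35 = 0.142857.
d = −0.5·ln(0.514285) − 0.25·ln(0.714286) = −0.5·(-0.664978) − 0.25·(-0.336472) = 0.4166.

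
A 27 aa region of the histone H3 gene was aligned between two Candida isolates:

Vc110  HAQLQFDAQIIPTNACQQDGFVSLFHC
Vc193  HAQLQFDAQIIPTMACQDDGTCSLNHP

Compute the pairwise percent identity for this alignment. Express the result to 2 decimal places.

The sequences differ at positions 14 (N/M), 18 (Q/D), 21 (F/T), 22 (V/C), 25 (F/N), 27 (C/P).
21 of the 27 sites match, so the percent identity is 21/27 × 100 = 77.78%.

77.78%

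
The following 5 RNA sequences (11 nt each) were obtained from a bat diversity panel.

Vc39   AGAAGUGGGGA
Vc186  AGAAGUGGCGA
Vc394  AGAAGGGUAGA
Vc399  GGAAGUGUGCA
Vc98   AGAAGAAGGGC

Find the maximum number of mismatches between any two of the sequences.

6

Pairwise Hamming distances:
  Vc39 vs Vc186: 1
  Vc39 vs Vc394: 3
  Vc39 vs Vc399: 3
  Vc39 vs Vc98: 3
  Vc186 vs Vc394: 3
  Vc186 vs Vc399: 4
  Vc186 vs Vc98: 4
  Vc394 vs Vc399: 4
  Vc394 vs Vc98: 5
  Vc399 vs Vc98: 6
The largest is 6, between Vc399 and Vc98.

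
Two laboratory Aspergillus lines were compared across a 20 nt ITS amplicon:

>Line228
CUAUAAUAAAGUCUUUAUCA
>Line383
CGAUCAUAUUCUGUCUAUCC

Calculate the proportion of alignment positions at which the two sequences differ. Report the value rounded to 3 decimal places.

Differing sites — 2:U/G; 5:A/C; 9:A/U; 10:A/U; 11:G/C; 13:C/G; 15:U/C; 20:A/C.
There are 8 differences over 20 sites, so p = 8/20 = 0.400.

0.400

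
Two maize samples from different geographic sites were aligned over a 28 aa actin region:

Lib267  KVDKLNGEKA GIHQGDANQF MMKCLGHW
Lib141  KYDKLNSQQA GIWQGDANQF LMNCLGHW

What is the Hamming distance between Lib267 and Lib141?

The sequences differ at positions 2 (V/Y), 7 (G/S), 8 (E/Q), 9 (K/Q), 13 (H/W), 21 (M/L), 23 (K/N).
That gives 7 mismatches out of 28 aligned sites, so the Hamming distance is 7.

7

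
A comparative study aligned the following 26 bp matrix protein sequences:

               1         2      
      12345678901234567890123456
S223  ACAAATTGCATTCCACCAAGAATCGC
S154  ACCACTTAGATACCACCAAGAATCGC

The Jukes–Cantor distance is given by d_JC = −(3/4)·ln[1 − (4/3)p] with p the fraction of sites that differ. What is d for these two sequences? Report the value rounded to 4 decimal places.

Mismatches occur at site 3 (A/C), site 5 (A/C), site 8 (G/A), site 9 (C/G), site 12 (T/A).
p = 5/26 = 0.192308.
d = −0.75 · ln(1 − (4/3)·0.192308) = −0.75 · ln(0.743589) = −0.75 · (-0.296267) = 0.2222.

0.2222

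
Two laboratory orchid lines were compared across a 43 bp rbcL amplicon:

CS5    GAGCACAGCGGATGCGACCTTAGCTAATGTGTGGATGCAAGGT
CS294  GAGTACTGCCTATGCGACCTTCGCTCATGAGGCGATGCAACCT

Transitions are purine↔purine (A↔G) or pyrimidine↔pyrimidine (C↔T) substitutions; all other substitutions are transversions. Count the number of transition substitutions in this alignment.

1

Differing sites — 4:C/T (Ti); 7:A/T (Tv); 10:G/C (Tv); 11:G/T (Tv); 22:A/C (Tv); 26:A/C (Tv); 30:T/A (Tv); 32:T/G (Tv); 33:G/C (Tv); 41:G/C (Tv); 42:G/C (Tv).
Of the 11 differences, 1 transition and 10 transversions, so the answer is 1.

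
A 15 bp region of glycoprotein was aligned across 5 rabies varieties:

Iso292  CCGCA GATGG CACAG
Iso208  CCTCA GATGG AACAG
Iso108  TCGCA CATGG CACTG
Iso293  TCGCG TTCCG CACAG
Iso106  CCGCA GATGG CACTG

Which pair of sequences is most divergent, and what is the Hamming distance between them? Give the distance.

8

Pairwise Hamming distances:
  Iso292 vs Iso208: 2
  Iso292 vs Iso108: 3
  Iso292 vs Iso293: 6
  Iso292 vs Iso106: 1
  Iso208 vs Iso108: 5
  Iso208 vs Iso293: 8
  Iso208 vs Iso106: 3
  Iso108 vs Iso293: 6
  Iso108 vs Iso106: 2
  Iso293 vs Iso106: 7
The largest is 8, between Iso208 and Iso293.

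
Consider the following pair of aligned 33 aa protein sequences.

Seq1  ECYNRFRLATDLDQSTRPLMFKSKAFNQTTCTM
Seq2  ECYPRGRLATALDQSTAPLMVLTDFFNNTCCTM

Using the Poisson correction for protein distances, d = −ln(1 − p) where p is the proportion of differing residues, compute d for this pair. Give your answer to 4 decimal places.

The sequences differ at positions 4 (N/P), 6 (F/G), 11 (D/A), 17 (R/A), 21 (F/V), 22 (K/L), 23 (S/T), 24 (K/D), 25 (A/F), 28 (Q/N), 30 (T/C).
p = 11/33 = 0.333333.
d = −ln(1 − 0.333333) = −ln(0.666667) = 0.4055.

0.4055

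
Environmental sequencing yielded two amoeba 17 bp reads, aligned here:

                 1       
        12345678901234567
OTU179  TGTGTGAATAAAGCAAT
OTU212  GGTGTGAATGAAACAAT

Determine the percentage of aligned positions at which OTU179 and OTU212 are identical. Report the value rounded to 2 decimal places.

82.35%

Differing sites — 1:T/G; 10:A/G; 13:G/A.
14 of the 17 sites match, so the percent identity is 14/17 × 100 = 82.35%.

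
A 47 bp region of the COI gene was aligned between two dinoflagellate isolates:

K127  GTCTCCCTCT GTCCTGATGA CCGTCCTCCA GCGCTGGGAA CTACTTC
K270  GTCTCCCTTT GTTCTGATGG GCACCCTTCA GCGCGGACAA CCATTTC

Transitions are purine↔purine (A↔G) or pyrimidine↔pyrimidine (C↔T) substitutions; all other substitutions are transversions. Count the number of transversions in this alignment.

3

Mismatches occur at site 9 (C↔T, transition), site 13 (C↔T, transition), site 20 (A↔G, transition), site 21 (C↔G, transversion), site 23 (G↔A, transition), site 24 (T↔C, transition), site 28 (C↔T, transition), site 35 (T↔G, transversion), site 37 (G↔A, transition), site 38 (G↔C, transversion), site 42 (T↔C, transition), site 44 (C↔T, transition).
Of the 12 differences, 9 transitions and 3 transversions, so the answer is 3.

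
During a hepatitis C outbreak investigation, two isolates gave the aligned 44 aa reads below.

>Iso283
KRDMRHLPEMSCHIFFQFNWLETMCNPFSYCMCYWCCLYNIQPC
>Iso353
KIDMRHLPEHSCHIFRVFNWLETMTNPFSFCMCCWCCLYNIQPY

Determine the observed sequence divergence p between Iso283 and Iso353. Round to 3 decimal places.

0.182

Differing sites — 2:R/I; 10:M/H; 16:F/R; 17:Q/V; 25:C/T; 30:Y/F; 34:Y/C; 44:C/Y.
There are 8 differences over 44 sites, so p = 8/44 = 0.182.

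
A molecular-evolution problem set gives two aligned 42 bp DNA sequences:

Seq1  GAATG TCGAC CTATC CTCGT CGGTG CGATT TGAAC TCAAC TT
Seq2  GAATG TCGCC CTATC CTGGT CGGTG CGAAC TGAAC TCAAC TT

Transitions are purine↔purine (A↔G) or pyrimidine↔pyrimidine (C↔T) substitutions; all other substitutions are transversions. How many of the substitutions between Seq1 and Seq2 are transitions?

Mismatches occur at site 9 (A→C, transversion), site 18 (C→G, transversion), site 29 (T→A, transversion), site 30 (T→C, transition).
Of the 4 differences, 1 transition and 3 transversions, so the answer is 1.

1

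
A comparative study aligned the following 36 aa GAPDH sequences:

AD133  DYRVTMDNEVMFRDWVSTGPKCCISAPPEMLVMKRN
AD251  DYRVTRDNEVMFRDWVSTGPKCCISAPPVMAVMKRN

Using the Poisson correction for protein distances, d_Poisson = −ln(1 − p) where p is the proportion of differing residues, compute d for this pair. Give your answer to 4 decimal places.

Differing sites — 6:M/R; 29:E/V; 31:L/A.
p = 3/36 = 0.083333.
d = −ln(1 − 0.083333) = −ln(0.916667) = 0.0870.

0.0870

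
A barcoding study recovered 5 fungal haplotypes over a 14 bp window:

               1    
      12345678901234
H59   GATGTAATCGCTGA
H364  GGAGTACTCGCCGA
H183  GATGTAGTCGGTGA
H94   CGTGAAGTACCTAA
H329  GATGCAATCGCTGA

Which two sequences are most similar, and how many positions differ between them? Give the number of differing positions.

1

Pairwise Hamming distances:
  H59 vs H364: 4
  H59 vs H183: 2
  H59 vs H94: 7
  H59 vs H329: 1
  H364 vs H183: 5
  H364 vs H94: 8
  H364 vs H329: 5
  H183 vs H94: 7
  H183 vs H329: 3
  H94 vs H329: 7
The smallest is 1, between H59 and H329.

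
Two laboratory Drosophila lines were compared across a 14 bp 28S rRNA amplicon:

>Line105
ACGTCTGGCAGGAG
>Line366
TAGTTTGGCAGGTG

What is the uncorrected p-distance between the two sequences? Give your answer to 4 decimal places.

Mismatches occur at site 1 (A/T), site 2 (C/A), site 5 (C/T), site 13 (A/T).
There are 4 differences over 14 sites, so p = 4/14 = 0.2857.

0.2857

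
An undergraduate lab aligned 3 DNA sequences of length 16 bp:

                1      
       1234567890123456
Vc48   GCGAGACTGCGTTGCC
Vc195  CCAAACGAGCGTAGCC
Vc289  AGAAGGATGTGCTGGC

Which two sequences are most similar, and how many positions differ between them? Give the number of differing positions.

7

Pairwise Hamming distances:
  Vc48 vs Vc195: 7
  Vc48 vs Vc289: 8
  Vc195 vs Vc289: 10
The smallest is 7, between Vc48 and Vc195.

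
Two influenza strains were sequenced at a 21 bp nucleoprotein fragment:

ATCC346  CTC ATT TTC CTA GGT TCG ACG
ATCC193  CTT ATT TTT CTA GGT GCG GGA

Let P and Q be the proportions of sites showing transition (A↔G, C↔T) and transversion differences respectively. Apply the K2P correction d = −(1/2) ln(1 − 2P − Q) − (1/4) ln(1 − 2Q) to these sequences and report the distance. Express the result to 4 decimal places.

0.3761

Differing sites — 3:C/T (Ti); 9:C/T (Ti); 16:T/G (Tv); 19:A/G (Ti); 20:C/G (Tv); 21:G/A (Ti).
Of the 6 differences, 4 transitions and 2 transversions over 21 sites: P = 4/21 = 0.190476, Q = 2/21 = 0.095238.
d = −0.5·ln(0.523810) − 0.25·ln(0.809524) = −0.5·(-0.646626) − 0.25·(-0.211309) = 0.3761.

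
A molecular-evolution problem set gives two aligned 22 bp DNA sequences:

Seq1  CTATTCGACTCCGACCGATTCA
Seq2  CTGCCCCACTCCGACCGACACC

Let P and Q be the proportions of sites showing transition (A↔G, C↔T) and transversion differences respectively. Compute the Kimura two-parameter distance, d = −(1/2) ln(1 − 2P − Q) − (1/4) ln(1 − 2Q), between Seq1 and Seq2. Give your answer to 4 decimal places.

The sequences differ at positions 3 (A/G, transition), 4 (T/C, transition), 5 (T/C, transition), 7 (G/C, transversion), 19 (T/C, transition), 20 (T/A, transversion), 22 (A/C, transversion).
Of the 7 differences, 4 transitions and 3 transversions over 22 sites: P = 4/22 = 0.181818, Q = 3/22 = 0.136364.
d = −0.5·ln(0.500000) − 0.25·ln(0.727272) = −0.5·(-0.693147) − 0.25·(-0.318455) = 0.4262.

0.4262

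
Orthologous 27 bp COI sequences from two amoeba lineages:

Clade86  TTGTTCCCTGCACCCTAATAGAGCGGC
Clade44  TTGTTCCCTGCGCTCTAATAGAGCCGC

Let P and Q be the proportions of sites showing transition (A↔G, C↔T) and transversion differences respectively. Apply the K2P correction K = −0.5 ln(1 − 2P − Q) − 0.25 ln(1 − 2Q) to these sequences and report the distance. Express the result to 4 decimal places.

Mismatches occur at site 12 (A/G, transition), site 14 (C/T, transition), site 25 (G/C, transversion).
Of the 3 differences, 2 transitions and 1 transversion over 27 sites: P = 2/27 = 0.074074, Q = 1/27 = 0.037037.
d = −0.5·ln(0.814815) − 0.25·ln(0.925926) = −0.5·(-0.204794) − 0.25·(-0.076961) = 0.1216.

0.1216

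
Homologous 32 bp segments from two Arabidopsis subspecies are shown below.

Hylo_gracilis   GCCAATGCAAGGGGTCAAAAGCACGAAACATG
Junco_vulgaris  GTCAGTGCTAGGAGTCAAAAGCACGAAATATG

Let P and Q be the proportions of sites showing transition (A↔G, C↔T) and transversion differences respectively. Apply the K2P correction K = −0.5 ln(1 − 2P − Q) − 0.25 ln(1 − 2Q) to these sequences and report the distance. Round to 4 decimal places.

0.1813

Differing sites — 2:C/T (Ti); 5:A/G (Ti); 9:A/T (Tv); 13:G/A (Ti); 29:C/T (Ti).
Of the 5 differences, 4 transitions and 1 transversion over 32 sites: P = 4/32 = 0.125000, Q = 1/32 = 0.031250.
d = −0.5·ln(0.718750) − 0.25·ln(0.937500) = −0.5·(-0.330242) − 0.25·(-0.064539) = 0.1813.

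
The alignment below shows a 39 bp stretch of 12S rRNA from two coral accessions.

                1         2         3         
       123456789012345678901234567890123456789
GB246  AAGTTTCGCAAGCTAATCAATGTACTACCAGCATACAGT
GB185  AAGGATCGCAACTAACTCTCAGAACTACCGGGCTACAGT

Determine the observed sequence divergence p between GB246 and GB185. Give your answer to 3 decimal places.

0.333

The sequences differ at positions 4 (T/G), 5 (T/A), 12 (G/C), 13 (C/T), 14 (T/A), 16 (A/C), 19 (A/T), 20 (A/C), 21 (T/A), 23 (T/A), 30 (A/G), 32 (C/G), 33 (A/C).
There are 13 differences over 39 sites, so p = 13/39 = 0.333.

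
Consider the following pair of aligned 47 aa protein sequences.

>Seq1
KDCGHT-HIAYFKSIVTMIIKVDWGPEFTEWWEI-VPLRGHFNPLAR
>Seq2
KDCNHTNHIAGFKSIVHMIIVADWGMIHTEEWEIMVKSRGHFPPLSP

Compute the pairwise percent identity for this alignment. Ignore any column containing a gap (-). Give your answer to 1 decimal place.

68.9%

Excluding the 2 gap columns leaves 45 comparable sites.
Differing sites — 4:G/N; 11:Y/G; 17:T/H; 21:K/V; 22:V/A; 26:P/M; 27:E/I; 28:F/H; 31:W/E; 37:P/K; 38:L/S; 43:N/P; 46:A/S; 47:R/P.
31 of the 45 comparable sites match, so the percent identity is 31/45 × 100 = 68.9%.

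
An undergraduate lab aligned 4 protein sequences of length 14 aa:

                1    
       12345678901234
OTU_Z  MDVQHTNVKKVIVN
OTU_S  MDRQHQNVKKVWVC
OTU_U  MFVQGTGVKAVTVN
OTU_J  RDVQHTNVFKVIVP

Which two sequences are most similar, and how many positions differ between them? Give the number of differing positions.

Pairwise Hamming distances:
  OTU_Z vs OTU_S: 4
  OTU_Z vs OTU_U: 5
  OTU_Z vs OTU_J: 3
  OTU_S vs OTU_U: 8
  OTU_S vs OTU_J: 6
  OTU_U vs OTU_J: 8
The smallest is 3, between OTU_Z and OTU_J.

3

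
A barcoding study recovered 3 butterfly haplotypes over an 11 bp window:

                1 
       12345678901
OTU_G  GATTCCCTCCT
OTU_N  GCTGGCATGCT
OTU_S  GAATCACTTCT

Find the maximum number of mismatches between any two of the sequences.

7

Pairwise Hamming distances:
  OTU_G vs OTU_N: 5
  OTU_G vs OTU_S: 3
  OTU_N vs OTU_S: 7
The largest is 7, between OTU_N and OTU_S.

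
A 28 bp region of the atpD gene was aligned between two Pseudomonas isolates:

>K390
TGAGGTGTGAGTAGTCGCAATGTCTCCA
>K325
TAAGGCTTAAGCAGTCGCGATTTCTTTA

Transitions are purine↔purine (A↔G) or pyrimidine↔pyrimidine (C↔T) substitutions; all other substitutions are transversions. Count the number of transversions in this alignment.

Differing sites — 2:G/A (Ti); 6:T/C (Ti); 7:G/T (Tv); 9:G/A (Ti); 12:T/C (Ti); 19:A/G (Ti); 22:G/T (Tv); 26:C/T (Ti); 27:C/T (Ti).
Of the 9 differences, 7 transitions and 2 transversions, so the answer is 2.

2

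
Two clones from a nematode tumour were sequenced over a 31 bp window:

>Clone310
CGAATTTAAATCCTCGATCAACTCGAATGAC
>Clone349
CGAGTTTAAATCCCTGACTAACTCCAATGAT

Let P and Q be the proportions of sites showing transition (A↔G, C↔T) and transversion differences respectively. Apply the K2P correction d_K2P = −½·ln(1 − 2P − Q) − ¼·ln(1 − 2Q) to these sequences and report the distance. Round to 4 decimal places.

Mismatches occur at site 4 (A→G, transition), site 14 (T→C, transition), site 15 (C→T, transition), site 18 (T→C, transition), site 19 (C→T, transition), site 25 (G→C, transversion), site 31 (C→T, transition).
Of the 7 differences, 6 transitions and 1 transversion over 31 sites: P = 6/31 = 0.193548, Q = 1/31 = 0.032258.
d = −0.5·ln(0.580646) − 0.25·ln(0.935484) = −0.5·(-0.543614) − 0.25·(-0.066691) = 0.2885.

0.2885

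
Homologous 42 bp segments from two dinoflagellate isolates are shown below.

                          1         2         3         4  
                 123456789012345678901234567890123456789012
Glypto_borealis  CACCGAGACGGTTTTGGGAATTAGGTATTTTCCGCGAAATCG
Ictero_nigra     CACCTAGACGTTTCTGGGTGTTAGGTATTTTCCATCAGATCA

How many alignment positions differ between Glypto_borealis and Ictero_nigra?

10

The sequences differ at positions 5 (G/T), 11 (G/T), 14 (T/C), 19 (A/T), 20 (A/G), 34 (G/A), 35 (C/T), 36 (G/C), 38 (A/G), 42 (G/A).
That gives 10 mismatches out of 42 aligned sites, so the Hamming distance is 10.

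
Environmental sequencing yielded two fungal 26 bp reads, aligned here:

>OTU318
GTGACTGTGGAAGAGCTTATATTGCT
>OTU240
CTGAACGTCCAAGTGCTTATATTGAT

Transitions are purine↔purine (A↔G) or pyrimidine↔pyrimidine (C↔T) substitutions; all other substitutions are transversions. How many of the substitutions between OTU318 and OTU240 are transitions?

The sequences differ at positions 1 (G/C, transversion), 5 (C/A, transversion), 6 (T/C, transition), 9 (G/C, transversion), 10 (G/C, transversion), 14 (A/T, transversion), 25 (C/A, transversion).
Of the 7 differences, 1 transition and 6 transversions, so the answer is 1.

1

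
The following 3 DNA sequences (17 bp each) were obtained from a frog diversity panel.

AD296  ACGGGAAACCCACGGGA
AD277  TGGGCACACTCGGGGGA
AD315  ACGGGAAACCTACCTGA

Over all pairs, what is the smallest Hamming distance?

Pairwise Hamming distances:
  AD296 vs AD277: 7
  AD296 vs AD315: 3
  AD277 vs AD315: 10
The smallest is 3, between AD296 and AD315.

3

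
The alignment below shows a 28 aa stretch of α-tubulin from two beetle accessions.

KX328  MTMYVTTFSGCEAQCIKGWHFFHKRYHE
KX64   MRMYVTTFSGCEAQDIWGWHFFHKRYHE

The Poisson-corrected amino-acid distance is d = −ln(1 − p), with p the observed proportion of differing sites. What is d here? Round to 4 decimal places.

0.1133

The sequences differ at positions 2 (T/R), 15 (C/D), 17 (K/W).
p = 3/28 = 0.107143.
d = −ln(1 − 0.107143) = −ln(0.892857) = 0.1133.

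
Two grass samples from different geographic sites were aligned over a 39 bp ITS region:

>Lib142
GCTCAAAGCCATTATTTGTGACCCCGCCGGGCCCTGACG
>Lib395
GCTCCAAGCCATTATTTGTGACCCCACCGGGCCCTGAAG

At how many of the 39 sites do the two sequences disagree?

Mismatches occur at site 5 (A↔C), site 26 (G↔A), site 38 (C↔A).
That gives 3 mismatches out of 39 aligned sites, so the Hamming distance is 3.

3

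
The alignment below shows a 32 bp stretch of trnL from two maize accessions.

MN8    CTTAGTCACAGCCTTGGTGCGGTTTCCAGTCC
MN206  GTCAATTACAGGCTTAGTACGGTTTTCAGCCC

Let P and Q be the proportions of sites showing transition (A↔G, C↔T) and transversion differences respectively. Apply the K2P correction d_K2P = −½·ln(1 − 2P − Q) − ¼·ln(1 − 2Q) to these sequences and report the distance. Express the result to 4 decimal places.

0.3800

Differing sites — 1:C/G (Tv); 3:T/C (Ti); 5:G/A (Ti); 7:C/T (Ti); 12:C/G (Tv); 16:G/A (Ti); 19:G/A (Ti); 26:C/T (Ti); 30:T/C (Ti).
Of the 9 differences, 7 transitions and 2 transversions over 32 sites: P = 7/32 = 0.218750, Q = 2/32 = 0.062500.
d = −0.5·ln(0.500000) − 0.25·ln(0.875000) = −0.5·(-0.693147) − 0.25·(-0.133531) = 0.3800.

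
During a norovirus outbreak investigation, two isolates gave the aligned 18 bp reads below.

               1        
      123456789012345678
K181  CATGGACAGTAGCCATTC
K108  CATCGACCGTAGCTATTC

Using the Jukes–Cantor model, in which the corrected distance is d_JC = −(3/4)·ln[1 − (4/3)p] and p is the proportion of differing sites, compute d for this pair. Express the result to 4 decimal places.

The sequences differ at positions 4 (G/C), 8 (A/C), 14 (C/T).
p = 3/18 = 0.166667.
d = −0.75 · ln(1 − (4/3)·0.166667) = −0.75 · ln(0.777777) = −0.75 · (-0.251315) = 0.1885.

0.1885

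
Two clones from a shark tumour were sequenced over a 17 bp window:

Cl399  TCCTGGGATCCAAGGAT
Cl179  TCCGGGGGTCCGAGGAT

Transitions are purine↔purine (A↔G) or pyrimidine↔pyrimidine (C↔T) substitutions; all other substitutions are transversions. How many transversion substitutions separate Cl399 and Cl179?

Differing sites — 4:T/G (Tv); 8:A/G (Ti); 12:A/G (Ti).
Of the 3 differences, 2 transitions and 1 transversion, so the answer is 1.

1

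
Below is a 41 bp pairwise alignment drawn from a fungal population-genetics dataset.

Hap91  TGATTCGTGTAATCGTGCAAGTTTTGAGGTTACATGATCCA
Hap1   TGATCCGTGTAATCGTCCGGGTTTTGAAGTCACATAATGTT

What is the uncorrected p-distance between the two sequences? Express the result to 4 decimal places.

Mismatches occur at site 5 (T→C), site 17 (G→C), site 19 (A→G), site 20 (A→G), site 28 (G→A), site 31 (T→C), site 36 (G→A), site 39 (C→G), site 40 (C→T), site 41 (A→T).
There are 10 differences over 41 sites, so p = 10/41 = 0.2439.

0.2439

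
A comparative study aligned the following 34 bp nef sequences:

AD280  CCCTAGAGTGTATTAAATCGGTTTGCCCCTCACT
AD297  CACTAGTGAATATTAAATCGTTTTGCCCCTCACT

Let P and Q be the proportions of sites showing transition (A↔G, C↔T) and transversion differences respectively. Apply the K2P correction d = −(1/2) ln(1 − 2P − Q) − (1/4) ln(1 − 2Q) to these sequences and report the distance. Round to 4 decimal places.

The sequences differ at positions 2 (C/A, transversion), 7 (A/T, transversion), 9 (T/A, transversion), 10 (G/A, transition), 21 (G/T, transversion).
Of the 5 differences, 1 transition and 4 transversions over 34 sites: P = 1/34 = 0.029412, Q = 4/34 = 0.117647.
d = −0.5·ln(0.823529) − 0.25·ln(0.764706) = −0.5·(-0.194157) − 0.25·(-0.268264) = 0.1641.

0.1641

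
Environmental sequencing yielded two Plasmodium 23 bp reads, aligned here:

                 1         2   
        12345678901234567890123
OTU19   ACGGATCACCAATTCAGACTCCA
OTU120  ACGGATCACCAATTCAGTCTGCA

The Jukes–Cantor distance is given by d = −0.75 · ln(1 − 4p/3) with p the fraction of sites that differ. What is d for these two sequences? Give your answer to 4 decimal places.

0.0924

The sequences differ at positions 18 (A/T), 21 (C/G).
p = 2/23 = 0.086957.
d = −0.75 · ln(1 − (4/3)·0.086957) = −0.75 · ln(0.884057) = −0.75 · (-0.123234) = 0.0924.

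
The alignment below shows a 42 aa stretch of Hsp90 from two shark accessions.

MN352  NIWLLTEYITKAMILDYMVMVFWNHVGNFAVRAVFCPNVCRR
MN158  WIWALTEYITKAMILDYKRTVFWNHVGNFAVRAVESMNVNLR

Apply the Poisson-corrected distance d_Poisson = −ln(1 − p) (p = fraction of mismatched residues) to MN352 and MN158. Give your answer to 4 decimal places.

0.2719

The sequences differ at positions 1 (N/W), 4 (L/A), 18 (M/K), 19 (V/R), 20 (M/T), 35 (F/E), 36 (C/S), 37 (P/M), 40 (C/N), 41 (R/L).
p = 10/42 = 0.238095.
d = −ln(1 − 0.238095) = −ln(0.761905) = 0.2719.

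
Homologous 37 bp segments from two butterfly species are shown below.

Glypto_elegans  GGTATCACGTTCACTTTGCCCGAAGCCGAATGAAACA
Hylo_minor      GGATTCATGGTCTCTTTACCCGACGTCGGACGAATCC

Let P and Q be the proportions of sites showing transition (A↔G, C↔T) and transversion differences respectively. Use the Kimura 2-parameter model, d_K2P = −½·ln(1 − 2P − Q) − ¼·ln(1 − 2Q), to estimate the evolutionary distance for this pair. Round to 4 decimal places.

0.4264

The sequences differ at positions 3 (T/A, transversion), 4 (A/T, transversion), 8 (C/T, transition), 10 (T/G, transversion), 13 (A/T, transversion), 18 (G/A, transition), 24 (A/C, transversion), 26 (C/T, transition), 29 (A/G, transition), 31 (T/C, transition), 35 (A/T, transversion), 37 (A/C, transversion).
Of the 12 differences, 5 transitions and 7 transversions over 37 sites: P = 5/37 = 0.135135, Q = 7/37 = 0.189189.
d = −0.5·ln(0.540541) − 0.25·ln(0.621622) = −0.5·(-0.615185) − 0.25·(-0.475423) = 0.4264.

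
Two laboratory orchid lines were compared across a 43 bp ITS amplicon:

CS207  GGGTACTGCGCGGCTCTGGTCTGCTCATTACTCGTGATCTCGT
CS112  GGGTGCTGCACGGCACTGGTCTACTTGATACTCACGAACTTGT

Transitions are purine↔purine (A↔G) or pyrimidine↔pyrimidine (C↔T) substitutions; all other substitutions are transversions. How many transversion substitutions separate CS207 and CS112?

3

The sequences differ at positions 5 (A/G, transition), 10 (G/A, transition), 15 (T/A, transversion), 23 (G/A, transition), 26 (C/T, transition), 27 (A/G, transition), 28 (T/A, transversion), 34 (G/A, transition), 35 (T/C, transition), 38 (T/A, transversion), 41 (C/T, transition).
Of the 11 differences, 8 transitions and 3 transversions, so the answer is 3.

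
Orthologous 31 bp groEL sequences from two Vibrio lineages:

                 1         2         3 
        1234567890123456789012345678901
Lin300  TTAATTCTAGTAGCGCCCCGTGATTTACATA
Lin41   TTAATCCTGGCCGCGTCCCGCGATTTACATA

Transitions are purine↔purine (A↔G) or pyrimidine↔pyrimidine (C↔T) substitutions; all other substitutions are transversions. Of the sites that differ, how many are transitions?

Differing sites — 6:T/C (Ti); 9:A/G (Ti); 11:T/C (Ti); 12:A/C (Tv); 16:C/T (Ti); 21:T/C (Ti).
Of the 6 differences, 5 transitions and 1 transversion, so the answer is 5.

5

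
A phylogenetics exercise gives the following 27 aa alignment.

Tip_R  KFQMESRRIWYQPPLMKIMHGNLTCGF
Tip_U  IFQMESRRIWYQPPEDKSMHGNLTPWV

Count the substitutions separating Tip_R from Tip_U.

7

Differing sites — 1:K/I; 15:L/E; 16:M/D; 18:I/S; 25:C/P; 26:G/W; 27:F/V.
That gives 7 mismatches out of 27 aligned sites, so the Hamming distance is 7.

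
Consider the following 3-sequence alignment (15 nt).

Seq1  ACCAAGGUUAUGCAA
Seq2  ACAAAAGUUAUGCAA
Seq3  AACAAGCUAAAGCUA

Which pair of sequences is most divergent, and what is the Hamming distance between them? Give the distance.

7

Pairwise Hamming distances:
  Seq1 vs Seq2: 2
  Seq1 vs Seq3: 5
  Seq2 vs Seq3: 7
The largest is 7, between Seq2 and Seq3.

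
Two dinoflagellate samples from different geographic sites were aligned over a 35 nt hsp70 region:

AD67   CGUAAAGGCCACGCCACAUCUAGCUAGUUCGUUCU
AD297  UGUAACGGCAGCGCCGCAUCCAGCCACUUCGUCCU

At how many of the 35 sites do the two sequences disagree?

9

The sequences differ at positions 1 (C/U), 6 (A/C), 10 (C/A), 11 (A/G), 16 (A/G), 21 (U/C), 25 (U/C), 27 (G/C), 33 (U/C).
That gives 9 mismatches out of 35 aligned sites, so the Hamming distance is 9.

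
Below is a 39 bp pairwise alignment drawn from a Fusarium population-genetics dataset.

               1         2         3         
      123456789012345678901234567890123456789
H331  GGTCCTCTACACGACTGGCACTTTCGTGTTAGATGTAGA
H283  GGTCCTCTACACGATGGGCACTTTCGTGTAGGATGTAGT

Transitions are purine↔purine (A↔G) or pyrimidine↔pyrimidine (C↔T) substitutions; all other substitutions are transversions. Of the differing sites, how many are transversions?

3

Mismatches occur at site 15 (C/T, transition), site 16 (T/G, transversion), site 30 (T/A, transversion), site 31 (A/G, transition), site 39 (A/T, transversion).
Of the 5 differences, 2 transitions and 3 transversions, so the answer is 3.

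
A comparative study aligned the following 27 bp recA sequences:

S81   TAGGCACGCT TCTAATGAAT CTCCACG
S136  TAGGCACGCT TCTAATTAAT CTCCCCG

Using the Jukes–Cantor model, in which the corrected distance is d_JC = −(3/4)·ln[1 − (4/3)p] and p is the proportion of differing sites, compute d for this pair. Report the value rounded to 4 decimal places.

The sequences differ at positions 17 (G/T), 25 (A/C).
p = 2/27 = 0.074074.
d = −0.75 · ln(1 − (4/3)·0.074074) = −0.75 · ln(0.901235) = −0.75 · (-0.103989) = 0.0780.

0.0780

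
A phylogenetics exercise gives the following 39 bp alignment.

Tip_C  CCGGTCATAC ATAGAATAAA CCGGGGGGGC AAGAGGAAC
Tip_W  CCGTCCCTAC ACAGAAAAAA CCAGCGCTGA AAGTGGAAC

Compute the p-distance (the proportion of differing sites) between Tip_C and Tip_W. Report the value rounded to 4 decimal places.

The sequences differ at positions 4 (G/T), 5 (T/C), 7 (A/C), 12 (T/C), 17 (T/A), 23 (G/A), 25 (G/C), 27 (G/C), 28 (G/T), 30 (C/A), 34 (A/T).
There are 11 differences over 39 sites, so p = 11/39 = 0.2821.

0.2821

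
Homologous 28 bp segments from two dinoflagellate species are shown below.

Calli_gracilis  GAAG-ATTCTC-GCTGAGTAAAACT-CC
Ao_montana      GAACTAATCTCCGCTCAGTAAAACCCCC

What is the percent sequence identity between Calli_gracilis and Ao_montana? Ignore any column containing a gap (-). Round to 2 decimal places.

Excluding the 3 gap columns leaves 25 comparable sites.
The sequences differ at positions 4 (G/C), 7 (T/A), 16 (G/C), 25 (T/C).
21 of the 25 comparable sites match, so the percent identity is 21/25 × 100 = 84.00%.

84.00%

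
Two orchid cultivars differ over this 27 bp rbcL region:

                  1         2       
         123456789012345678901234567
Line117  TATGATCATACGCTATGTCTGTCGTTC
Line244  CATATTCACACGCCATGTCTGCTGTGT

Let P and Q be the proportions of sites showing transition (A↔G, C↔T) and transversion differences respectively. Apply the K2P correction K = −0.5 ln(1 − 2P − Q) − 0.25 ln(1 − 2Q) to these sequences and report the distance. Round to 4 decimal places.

Mismatches occur at site 1 (T→C, transition), site 4 (G→A, transition), site 5 (A→T, transversion), site 9 (T→C, transition), site 14 (T→C, transition), site 22 (T→C, transition), site 23 (C→T, transition), site 26 (T→G, transversion), site 27 (C→T, transition).
Of the 9 differences, 7 transitions and 2 transversions over 27 sites: P = 7/27 = 0.259259, Q = 2/27 = 0.074074.
d = −0.5·ln(0.407408) − 0.25·ln(0.851852) = −0.5·(-0.897940) − 0.25·(-0.160342) = 0.4891.

0.4891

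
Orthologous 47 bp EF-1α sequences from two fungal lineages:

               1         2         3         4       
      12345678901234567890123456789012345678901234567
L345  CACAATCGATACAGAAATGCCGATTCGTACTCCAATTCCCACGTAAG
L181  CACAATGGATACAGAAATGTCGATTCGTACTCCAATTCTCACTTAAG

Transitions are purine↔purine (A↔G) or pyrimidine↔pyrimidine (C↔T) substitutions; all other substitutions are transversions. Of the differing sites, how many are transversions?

The sequences differ at positions 7 (C/G, transversion), 20 (C/T, transition), 39 (C/T, transition), 43 (G/T, transversion).
Of the 4 differences, 2 transitions and 2 transversions, so the answer is 2.

2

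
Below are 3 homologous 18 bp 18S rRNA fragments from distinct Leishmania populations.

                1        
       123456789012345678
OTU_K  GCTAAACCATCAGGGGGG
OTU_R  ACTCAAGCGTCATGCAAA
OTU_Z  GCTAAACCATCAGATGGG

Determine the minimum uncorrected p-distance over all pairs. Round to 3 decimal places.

Pairwise Hamming distances:
  OTU_K vs OTU_R: 9
  OTU_K vs OTU_Z: 2
  OTU_R vs OTU_Z: 10
The smallest is 2 mismatches, between OTU_K and OTU_Z; p = 2/18 = 0.111.

0.111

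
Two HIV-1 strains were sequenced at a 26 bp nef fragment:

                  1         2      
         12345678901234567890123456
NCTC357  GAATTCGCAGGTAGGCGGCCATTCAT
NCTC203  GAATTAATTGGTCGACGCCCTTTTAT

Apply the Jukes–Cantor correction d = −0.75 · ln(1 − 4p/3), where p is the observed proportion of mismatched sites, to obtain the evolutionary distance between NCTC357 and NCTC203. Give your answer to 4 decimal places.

0.4643

Mismatches occur at site 6 (C↔A), site 7 (G↔A), site 8 (C↔T), site 9 (A↔T), site 13 (A↔C), site 15 (G↔A), site 18 (G↔C), site 21 (A↔T), site 24 (C↔T).
p = 9/26 = 0.346154.
d = −0.75 · ln(1 − (4/3)·0.346154) = −0.75 · ln(0.538461) = −0.75 · (-0.619040) = 0.4643.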